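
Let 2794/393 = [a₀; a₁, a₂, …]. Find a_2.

7

2794 = 7·393 + 43   →  a_0 = 7
393 = 9·43 + 6   →  a_1 = 9
43 = 7·6 + 1   →  a_2 = 7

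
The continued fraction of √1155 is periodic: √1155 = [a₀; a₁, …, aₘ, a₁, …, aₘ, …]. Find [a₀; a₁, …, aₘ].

a₀ = ⌊√1155⌋ = 33.
With m₀=0, d₀=1 and mₖ₊₁ = dₖaₖ − mₖ, dₖ₊₁ = (n − mₖ₊₁²)/dₖ, aₖ₊₁ = ⌊(a₀+mₖ₊₁)/dₖ₊₁⌋:
  k=1: m=33, d=66, a=1
  k=2: m=33, d=1, a=66
d=1 and a=2a₀=66 at k=2, so the next step gives (m, d) = (33, 66) again — its k=1 value — and the period has length 2.

[33; 1, 66]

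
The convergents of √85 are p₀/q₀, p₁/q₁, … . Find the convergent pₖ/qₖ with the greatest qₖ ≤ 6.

46/5

√85 = [9; 4, 1, 1, 4, 18, …] (period length 5).
Convergents:
  p_0/q_0 = 9/1
  p_1/q_1 = 37/4
  p_2/q_2 = 46/5
  p_3/q_3 = 83/9
q_2 = 5 ≤ 6 < 9 = q_3, so the answer is 46/5.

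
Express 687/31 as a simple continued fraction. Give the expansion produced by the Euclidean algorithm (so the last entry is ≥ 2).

687 = 22×31 + 5
31 = 6×5 + 1
5 = 5×1 + 0  (stop)
So 687/31 = [22; 6, 5].

[22; 6, 5]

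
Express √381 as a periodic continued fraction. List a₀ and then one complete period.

a₀ = ⌊√381⌋ = 19.
With m₀=0, d₀=1 and mₖ₊₁ = dₖaₖ − mₖ, dₖ₊₁ = (n − mₖ₊₁²)/dₖ, aₖ₊₁ = ⌊(a₀+mₖ₊₁)/dₖ₊₁⌋:
  k=1: m=19, d=20, a=1
  k=2: m=1, d=19, a=1
  k=3: m=18, d=3, a=12
  k=4: m=18, d=19, a=1
  k=5: m=1, d=20, a=1
  k=6: m=19, d=1, a=38
d=1 and a=2a₀=38 at k=6, so the next step gives (m, d) = (19, 20) again — its k=1 value — and the period has length 6.

[19; 1, 1, 12, 1, 1, 38]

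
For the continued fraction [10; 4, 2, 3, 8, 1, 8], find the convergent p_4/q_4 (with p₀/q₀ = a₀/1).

2628/257

Using pₖ = aₖpₖ₋₁ + pₖ₋₂, qₖ = aₖqₖ₋₁ + qₖ₋₂ (with p₋₁=1, p₋₂=0, q₋₁=0, q₋₂=1):
  k=0: a=10, p=10, q=1
  k=1: a=4, p=41, q=4
  k=2: a=2, p=92, q=9
  k=3: a=3, p=317, q=31
  k=4: a=8, p=2628, q=257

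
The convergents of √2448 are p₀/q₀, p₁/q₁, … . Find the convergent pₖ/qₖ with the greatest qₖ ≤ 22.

1039/21

√2448 = [49; 2, 10, 2, 98, …] (period length 4).
Convergents:
  p_0/q_0 = 49/1
  p_1/q_1 = 99/2
  p_2/q_2 = 1039/21
  p_3/q_3 = 2177/44
q_2 = 21 ≤ 22 < 44 = q_3, so the answer is 1039/21.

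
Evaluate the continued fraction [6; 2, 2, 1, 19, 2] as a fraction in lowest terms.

1819/283

Fold from the inside: start with 2/1.
  19 + 1/2 = 39/2
  1 + 2/39 = 41/39
  2 + 39/41 = 121/41
  2 + 41/121 = 283/121
  6 + 121/283 = 1819/283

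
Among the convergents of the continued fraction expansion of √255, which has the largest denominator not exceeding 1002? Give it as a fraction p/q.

15825/991

√255 = [15; 1, 30, …] (period length 2).
Convergents:
  p_0/q_0 = 15/1
  p_1/q_1 = 16/1
  p_2/q_2 = 495/31
  p_3/q_3 = 511/32
  p_4/q_4 = 15825/991
  p_5/q_5 = 16336/1023
q_4 = 991 ≤ 1002 < 1023 = q_5, so the answer is 15825/991.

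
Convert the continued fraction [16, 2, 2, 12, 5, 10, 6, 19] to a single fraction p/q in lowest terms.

Fold from the inside: start with 19/1.
  6 + 1/19 = 115/19
  10 + 19/115 = 1169/115
  5 + 115/1169 = 5960/1169
  12 + 1169/5960 = 72689/5960
  2 + 5960/72689 = 151338/72689
  2 + 72689/151338 = 375365/151338
  16 + 151338/375365 = 6157178/375365

6157178/375365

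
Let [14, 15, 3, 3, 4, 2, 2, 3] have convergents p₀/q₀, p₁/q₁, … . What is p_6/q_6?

Using pₖ = aₖpₖ₋₁ + pₖ₋₂, qₖ = aₖqₖ₋₁ + qₖ₋₂ (with p₋₁=1, p₋₂=0, q₋₁=0, q₋₂=1):
  k=0: a=14, p=14, q=1
  k=1: a=15, p=211, q=15
  k=2: a=3, p=647, q=46
  k=3: a=3, p=2152, q=153
  k=4: a=4, p=9255, q=658
  k=5: a=2, p=20662, q=1469
  k=6: a=2, p=50579, q=3596

50579/3596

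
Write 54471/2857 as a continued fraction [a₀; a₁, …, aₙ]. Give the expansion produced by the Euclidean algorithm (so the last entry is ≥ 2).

54471 = 19·2857 + 188
2857 = 15·188 + 37
188 = 5·37 + 3
37 = 12·3 + 1
3 = 3·1 + 0  (stop)
So 54471/2857 = [19; 15, 5, 12, 3].

[19; 15, 5, 12, 3]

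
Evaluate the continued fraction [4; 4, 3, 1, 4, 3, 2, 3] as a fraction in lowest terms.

Fold from the inside: start with 3/1.
  2 + 1/3 = 7/3
  3 + 3/7 = 24/7
  4 + 7/24 = 103/24
  1 + 24/103 = 127/103
  3 + 103/127 = 484/127
  4 + 127/484 = 2063/484
  4 + 484/2063 = 8736/2063

8736/2063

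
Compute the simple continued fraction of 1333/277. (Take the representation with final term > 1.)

[4; 1, 4, 3, 17]

1333 = 4·277 + 225
277 = 1·225 + 52
225 = 4·52 + 17
52 = 3·17 + 1
17 = 17·1 + 0  (stop)
So 1333/277 = [4; 1, 4, 3, 17].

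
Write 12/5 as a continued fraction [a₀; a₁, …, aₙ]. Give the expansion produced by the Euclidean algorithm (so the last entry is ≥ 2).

12 = 2*5 + 2
5 = 2*2 + 1
2 = 2*1 + 0  (stop)
So 12/5 = [2; 2, 2].

[2; 2, 2]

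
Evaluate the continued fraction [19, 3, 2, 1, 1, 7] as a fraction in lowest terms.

Using pₖ = aₖpₖ₋₁ + pₖ₋₂ and qₖ = aₖqₖ₋₁ + qₖ₋₂:
  k=0: a=19, p=19, q=1
  k=1: a=3, p=58, q=3
  k=2: a=2, p=135, q=7
  k=3: a=1, p=193, q=10
  k=4: a=1, p=328, q=17
  k=5: a=7, p=2489, q=129

2489/129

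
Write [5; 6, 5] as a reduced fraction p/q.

160/31

Using pₖ = aₖpₖ₋₁ + pₖ₋₂ and qₖ = aₖqₖ₋₁ + qₖ₋₂:
  k=0: a=5, p=5, q=1
  k=1: a=6, p=31, q=6
  k=2: a=5, p=160, q=31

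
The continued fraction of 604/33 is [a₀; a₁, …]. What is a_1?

3

604 = 18·33 + 10   →  a_0 = 18
33 = 3·10 + 3   →  a_1 = 3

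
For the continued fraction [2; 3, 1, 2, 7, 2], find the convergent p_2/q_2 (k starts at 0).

Using pₖ = aₖpₖ₋₁ + pₖ₋₂, qₖ = aₖqₖ₋₁ + qₖ₋₂ (with p₋₁=1, p₋₂=0, q₋₁=0, q₋₂=1):
  k=0: a=2, p=2, q=1
  k=1: a=3, p=7, q=3
  k=2: a=1, p=9, q=4

9/4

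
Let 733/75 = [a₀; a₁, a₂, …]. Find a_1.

733 = 9·75 + 58   →  a_0 = 9
75 = 1·58 + 17   →  a_1 = 1

1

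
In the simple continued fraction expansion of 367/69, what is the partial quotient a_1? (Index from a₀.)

3

367 = 5·69 + 22   →  a_0 = 5
69 = 3·22 + 3   →  a_1 = 3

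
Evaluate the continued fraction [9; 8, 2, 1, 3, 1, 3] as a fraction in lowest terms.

4040/443

Using pₖ = aₖpₖ₋₁ + pₖ₋₂ and qₖ = aₖqₖ₋₁ + qₖ₋₂:
  k=0: a=9, p=9, q=1
  k=1: a=8, p=73, q=8
  k=2: a=2, p=155, q=17
  k=3: a=1, p=228, q=25
  k=4: a=3, p=839, q=92
  k=5: a=1, p=1067, q=117
  k=6: a=3, p=4040, q=443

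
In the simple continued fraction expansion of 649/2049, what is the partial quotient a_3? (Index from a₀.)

649 = 0·2049 + 649   →  a_0 = 0
2049 = 3·649 + 102   →  a_1 = 3
649 = 6·102 + 37   →  a_2 = 6
102 = 2·37 + 28   →  a_3 = 2

2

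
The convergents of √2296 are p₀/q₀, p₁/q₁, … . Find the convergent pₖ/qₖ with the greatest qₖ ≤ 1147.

√2296 = [47; 1, 10, 1, 94, …] (period length 4).
Convergents:
  p_0/q_0 = 47/1
  p_1/q_1 = 48/1
  p_2/q_2 = 527/11
  p_3/q_3 = 575/12
  p_4/q_4 = 54577/1139
  p_5/q_5 = 55152/1151
q_4 = 1139 ≤ 1147 < 1151 = q_5, so the answer is 54577/1139.

54577/1139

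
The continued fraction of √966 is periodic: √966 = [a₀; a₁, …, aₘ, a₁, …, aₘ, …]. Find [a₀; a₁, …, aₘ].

[31; 12, 2, 2, 2, 12, 62]

a₀ = ⌊√966⌋ = 31.
With m₀=0, d₀=1 and mₖ₊₁ = dₖaₖ − mₖ, dₖ₊₁ = (n − mₖ₊₁²)/dₖ, aₖ₊₁ = ⌊(a₀+mₖ₊₁)/dₖ₊₁⌋:
  k=1: m=31, d=5, a=12
  k=2: m=29, d=25, a=2
  k=3: m=21, d=21, a=2
  k=4: m=21, d=25, a=2
  k=5: m=29, d=5, a=12
  k=6: m=31, d=1, a=62
d=1 and a=2a₀=62 at k=6, so the next step gives (m, d) = (31, 5) again — its k=1 value — and the period has length 6.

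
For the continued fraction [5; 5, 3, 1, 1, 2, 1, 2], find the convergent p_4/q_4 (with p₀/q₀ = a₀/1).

192/37

Using pₖ = aₖpₖ₋₁ + pₖ₋₂, qₖ = aₖqₖ₋₁ + qₖ₋₂ (with p₋₁=1, p₋₂=0, q₋₁=0, q₋₂=1):
  k=0: a=5, p=5, q=1
  k=1: a=5, p=26, q=5
  k=2: a=3, p=83, q=16
  k=3: a=1, p=109, q=21
  k=4: a=1, p=192, q=37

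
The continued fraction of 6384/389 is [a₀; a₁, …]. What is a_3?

3

6384 = 16·389 + 160   →  a_0 = 16
389 = 2·160 + 69   →  a_1 = 2
160 = 2·69 + 22   →  a_2 = 2
69 = 3·22 + 3   →  a_3 = 3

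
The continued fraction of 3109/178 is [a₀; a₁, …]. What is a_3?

3109 = 17·178 + 83   →  a_0 = 17
178 = 2·83 + 12   →  a_1 = 2
83 = 6·12 + 11   →  a_2 = 6
12 = 1·11 + 1   →  a_3 = 1

1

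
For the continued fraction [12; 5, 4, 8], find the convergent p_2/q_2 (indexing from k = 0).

256/21

Using pₖ = aₖpₖ₋₁ + pₖ₋₂, qₖ = aₖqₖ₋₁ + qₖ₋₂ (with p₋₁=1, p₋₂=0, q₋₁=0, q₋₂=1):
  k=0: a=12, p=12, q=1
  k=1: a=5, p=61, q=5
  k=2: a=4, p=256, q=21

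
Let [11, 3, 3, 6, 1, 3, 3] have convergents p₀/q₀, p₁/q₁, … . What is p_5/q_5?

3187/282

Using pₖ = aₖpₖ₋₁ + pₖ₋₂, qₖ = aₖqₖ₋₁ + qₖ₋₂ (with p₋₁=1, p₋₂=0, q₋₁=0, q₋₂=1):
  k=0: a=11, p=11, q=1
  k=1: a=3, p=34, q=3
  k=2: a=3, p=113, q=10
  k=3: a=6, p=712, q=63
  k=4: a=1, p=825, q=73
  k=5: a=3, p=3187, q=282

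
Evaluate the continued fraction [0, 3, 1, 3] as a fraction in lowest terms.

4/15

Using pₖ = aₖpₖ₋₁ + pₖ₋₂ and qₖ = aₖqₖ₋₁ + qₖ₋₂:
  k=0: a=0, p=0, q=1
  k=1: a=3, p=1, q=3
  k=2: a=1, p=1, q=4
  k=3: a=3, p=4, q=15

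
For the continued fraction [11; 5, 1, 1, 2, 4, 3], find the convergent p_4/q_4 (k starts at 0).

Using pₖ = aₖpₖ₋₁ + pₖ₋₂, qₖ = aₖqₖ₋₁ + qₖ₋₂ (with p₋₁=1, p₋₂=0, q₋₁=0, q₋₂=1):
  k=0: a=11, p=11, q=1
  k=1: a=5, p=56, q=5
  k=2: a=1, p=67, q=6
  k=3: a=1, p=123, q=11
  k=4: a=2, p=313, q=28

313/28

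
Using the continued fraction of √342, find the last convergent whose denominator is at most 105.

1350/73

√342 = [18; 2, 36, …] (period length 2).
Convergents:
  p_0/q_0 = 18/1
  p_1/q_1 = 37/2
  p_2/q_2 = 1350/73
  p_3/q_3 = 2737/148
q_2 = 73 ≤ 105 < 148 = q_3, so the answer is 1350/73.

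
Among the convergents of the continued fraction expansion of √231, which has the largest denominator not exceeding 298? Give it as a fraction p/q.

√231 = [15; 5, 30, …] (period length 2).
Convergents:
  p_0/q_0 = 15/1
  p_1/q_1 = 76/5
  p_2/q_2 = 2295/151
  p_3/q_3 = 11551/760
q_2 = 151 ≤ 298 < 760 = q_3, so the answer is 2295/151.

2295/151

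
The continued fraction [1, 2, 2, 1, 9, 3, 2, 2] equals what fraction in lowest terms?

1699/1191

Using pₖ = aₖpₖ₋₁ + pₖ₋₂ and qₖ = aₖqₖ₋₁ + qₖ₋₂:
  k=0: a=1, p=1, q=1
  k=1: a=2, p=3, q=2
  k=2: a=2, p=7, q=5
  k=3: a=1, p=10, q=7
  k=4: a=9, p=97, q=68
  k=5: a=3, p=301, q=211
  k=6: a=2, p=699, q=490
  k=7: a=2, p=1699, q=1191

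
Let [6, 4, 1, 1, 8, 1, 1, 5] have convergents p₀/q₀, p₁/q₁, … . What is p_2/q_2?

Using pₖ = aₖpₖ₋₁ + pₖ₋₂, qₖ = aₖqₖ₋₁ + qₖ₋₂ (with p₋₁=1, p₋₂=0, q₋₁=0, q₋₂=1):
  k=0: a=6, p=6, q=1
  k=1: a=4, p=25, q=4
  k=2: a=1, p=31, q=5

31/5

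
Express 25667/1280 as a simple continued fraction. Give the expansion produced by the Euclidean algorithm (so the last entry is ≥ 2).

[20; 19, 9, 1, 1, 3]

25667 = 20·1280 + 67
1280 = 19·67 + 7
67 = 9·7 + 4
7 = 1·4 + 3
4 = 1·3 + 1
3 = 3·1 + 0  (stop)
So 25667/1280 = [20; 19, 9, 1, 1, 3].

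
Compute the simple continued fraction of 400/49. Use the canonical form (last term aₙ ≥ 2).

[8; 6, 8]

400 = 8×49 + 8
49 = 6×8 + 1
8 = 8×1 + 0  (stop)
So 400/49 = [8; 6, 8].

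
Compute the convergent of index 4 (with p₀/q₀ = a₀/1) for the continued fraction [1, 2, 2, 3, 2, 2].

Using pₖ = aₖpₖ₋₁ + pₖ₋₂, qₖ = aₖqₖ₋₁ + qₖ₋₂ (with p₋₁=1, p₋₂=0, q₋₁=0, q₋₂=1):
  k=0: a=1, p=1, q=1
  k=1: a=2, p=3, q=2
  k=2: a=2, p=7, q=5
  k=3: a=3, p=24, q=17
  k=4: a=2, p=55, q=39

55/39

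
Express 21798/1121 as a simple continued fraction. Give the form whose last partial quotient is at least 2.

[19; 2, 4, 17, 1, 1, 3]

21798 = 19·1121 + 499
1121 = 2·499 + 123
499 = 4·123 + 7
123 = 17·7 + 4
7 = 1·4 + 3
4 = 1·3 + 1
3 = 3·1 + 0  (stop)
So 21798/1121 = [19; 2, 4, 17, 1, 1, 3].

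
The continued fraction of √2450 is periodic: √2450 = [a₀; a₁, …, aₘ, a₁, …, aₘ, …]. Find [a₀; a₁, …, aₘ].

a₀ = ⌊√2450⌋ = 49.
With m₀=0, d₀=1 and mₖ₊₁ = dₖaₖ − mₖ, dₖ₊₁ = (n − mₖ₊₁²)/dₖ, aₖ₊₁ = ⌊(a₀+mₖ₊₁)/dₖ₊₁⌋:
  k=1: m=49, d=49, a=2
  k=2: m=49, d=1, a=98
d=1 and a=2a₀=98 at k=2, so the next step gives (m, d) = (49, 49) again — its k=1 value — and the period has length 2.

[49; 2, 98]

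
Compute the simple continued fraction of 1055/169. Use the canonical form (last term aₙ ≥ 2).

[6; 4, 8, 5]

1055 = 6*169 + 41
169 = 4*41 + 5
41 = 8*5 + 1
5 = 5*1 + 0  (stop)
So 1055/169 = [6; 4, 8, 5].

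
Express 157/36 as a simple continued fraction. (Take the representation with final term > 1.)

157 = 4·36 + 13
36 = 2·13 + 10
13 = 1·10 + 3
10 = 3·3 + 1
3 = 3·1 + 0  (stop)
So 157/36 = [4; 2, 1, 3, 3].

[4; 2, 1, 3, 3]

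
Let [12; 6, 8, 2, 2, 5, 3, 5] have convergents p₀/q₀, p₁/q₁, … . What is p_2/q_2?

596/49

Using pₖ = aₖpₖ₋₁ + pₖ₋₂, qₖ = aₖqₖ₋₁ + qₖ₋₂ (with p₋₁=1, p₋₂=0, q₋₁=0, q₋₂=1):
  k=0: a=12, p=12, q=1
  k=1: a=6, p=73, q=6
  k=2: a=8, p=596, q=49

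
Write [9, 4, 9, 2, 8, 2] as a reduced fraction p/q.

Fold from the inside: start with 2/1.
  8 + 1/2 = 17/2
  2 + 2/17 = 36/17
  9 + 17/36 = 341/36
  4 + 36/341 = 1400/341
  9 + 341/1400 = 12941/1400

12941/1400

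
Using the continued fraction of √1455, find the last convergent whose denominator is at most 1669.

√1455 = [38; 6, 1, 11, 1, 6, 76, …] (period length 6).
Convergents:
  p_0/q_0 = 38/1
  p_1/q_1 = 229/6
  p_2/q_2 = 267/7
  p_3/q_3 = 3166/83
  p_4/q_4 = 3433/90
  p_5/q_5 = 23764/623
  p_6/q_6 = 1809497/47438
q_5 = 623 ≤ 1669 < 47438 = q_6, so the answer is 23764/623.

23764/623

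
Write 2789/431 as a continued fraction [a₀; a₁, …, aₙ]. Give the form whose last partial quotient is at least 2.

[6; 2, 8, 8, 3]

2789 = 6·431 + 203
431 = 2·203 + 25
203 = 8·25 + 3
25 = 8·3 + 1
3 = 3·1 + 0  (stop)
So 2789/431 = [6; 2, 8, 8, 3].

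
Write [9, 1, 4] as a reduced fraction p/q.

49/5

Using pₖ = aₖpₖ₋₁ + pₖ₋₂ and qₖ = aₖqₖ₋₁ + qₖ₋₂:
  k=0: a=9, p=9, q=1
  k=1: a=1, p=10, q=1
  k=2: a=4, p=49, q=5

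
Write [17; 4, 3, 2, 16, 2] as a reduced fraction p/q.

Fold from the inside: start with 2/1.
  16 + 1/2 = 33/2
  2 + 2/33 = 68/33
  3 + 33/68 = 237/68
  4 + 68/237 = 1016/237
  17 + 237/1016 = 17509/1016

17509/1016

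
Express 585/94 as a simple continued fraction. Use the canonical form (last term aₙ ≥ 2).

585 = 6*94 + 21
94 = 4*21 + 10
21 = 2*10 + 1
10 = 10*1 + 0  (stop)
So 585/94 = [6; 4, 2, 10].

[6; 4, 2, 10]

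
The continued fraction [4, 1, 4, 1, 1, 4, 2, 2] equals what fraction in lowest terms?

1311/272

Using pₖ = aₖpₖ₋₁ + pₖ₋₂ and qₖ = aₖqₖ₋₁ + qₖ₋₂:
  k=0: a=4, p=4, q=1
  k=1: a=1, p=5, q=1
  k=2: a=4, p=24, q=5
  k=3: a=1, p=29, q=6
  k=4: a=1, p=53, q=11
  k=5: a=4, p=241, q=50
  k=6: a=2, p=535, q=111
  k=7: a=2, p=1311, q=272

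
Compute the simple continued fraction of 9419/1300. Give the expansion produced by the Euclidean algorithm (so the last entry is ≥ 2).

[7; 4, 13, 3, 2, 3]

9419 = 7·1300 + 319
1300 = 4·319 + 24
319 = 13·24 + 7
24 = 3·7 + 3
7 = 2·3 + 1
3 = 3·1 + 0  (stop)
So 9419/1300 = [7; 4, 13, 3, 2, 3].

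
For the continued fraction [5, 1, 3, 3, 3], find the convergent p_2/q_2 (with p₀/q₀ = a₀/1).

Using pₖ = aₖpₖ₋₁ + pₖ₋₂, qₖ = aₖqₖ₋₁ + qₖ₋₂ (with p₋₁=1, p₋₂=0, q₋₁=0, q₋₂=1):
  k=0: a=5, p=5, q=1
  k=1: a=1, p=6, q=1
  k=2: a=3, p=23, q=4

23/4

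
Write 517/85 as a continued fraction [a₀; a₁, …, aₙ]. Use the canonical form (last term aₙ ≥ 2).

[6; 12, 7]

517 = 6*85 + 7
85 = 12*7 + 1
7 = 7*1 + 0  (stop)
So 517/85 = [6; 12, 7].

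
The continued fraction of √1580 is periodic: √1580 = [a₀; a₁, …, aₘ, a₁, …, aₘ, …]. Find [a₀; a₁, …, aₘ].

a₀ = ⌊√1580⌋ = 39.
With m₀=0, d₀=1 and mₖ₊₁ = dₖaₖ − mₖ, dₖ₊₁ = (n − mₖ₊₁²)/dₖ, aₖ₊₁ = ⌊(a₀+mₖ₊₁)/dₖ₊₁⌋:
  k=1: m=39, d=59, a=1
  k=2: m=20, d=20, a=2
  k=3: m=20, d=59, a=1
  k=4: m=39, d=1, a=78
d=1 and a=2a₀=78 at k=4, so the next step gives (m, d) = (39, 59) again — its k=1 value — and the period has length 4.

[39; 1, 2, 1, 78]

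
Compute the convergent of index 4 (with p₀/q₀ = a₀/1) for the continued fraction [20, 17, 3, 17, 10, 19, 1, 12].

181763/9062

Using pₖ = aₖpₖ₋₁ + pₖ₋₂, qₖ = aₖqₖ₋₁ + qₖ₋₂ (with p₋₁=1, p₋₂=0, q₋₁=0, q₋₂=1):
  k=0: a=20, p=20, q=1
  k=1: a=17, p=341, q=17
  k=2: a=3, p=1043, q=52
  k=3: a=17, p=18072, q=901
  k=4: a=10, p=181763, q=9062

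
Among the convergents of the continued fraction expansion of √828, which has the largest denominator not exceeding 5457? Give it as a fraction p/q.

66499/2311

√828 = [28; 1, 3, 2, 3, 1, 56, …] (period length 6).
Convergents:
  p_0/q_0 = 28/1
  p_1/q_1 = 29/1
  p_2/q_2 = 115/4
  p_3/q_3 = 259/9
  p_4/q_4 = 892/31
  p_5/q_5 = 1151/40
  p_6/q_6 = 65348/2271
  p_7/q_7 = 66499/2311
  p_8/q_8 = 264845/9204
q_7 = 2311 ≤ 5457 < 9204 = q_8, so the answer is 66499/2311.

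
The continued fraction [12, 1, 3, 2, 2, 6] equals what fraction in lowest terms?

1801/141

Using pₖ = aₖpₖ₋₁ + pₖ₋₂ and qₖ = aₖqₖ₋₁ + qₖ₋₂:
  k=0: a=12, p=12, q=1
  k=1: a=1, p=13, q=1
  k=2: a=3, p=51, q=4
  k=3: a=2, p=115, q=9
  k=4: a=2, p=281, q=22
  k=5: a=6, p=1801, q=141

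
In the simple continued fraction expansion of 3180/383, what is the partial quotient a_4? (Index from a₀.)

3180 = 8·383 + 116   →  a_0 = 8
383 = 3·116 + 35   →  a_1 = 3
116 = 3·35 + 11   →  a_2 = 3
35 = 3·11 + 2   →  a_3 = 3
11 = 5·2 + 1   →  a_4 = 5

5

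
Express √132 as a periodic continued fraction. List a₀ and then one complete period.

a₀ = ⌊√132⌋ = 11.
With m₀=0, d₀=1 and mₖ₊₁ = dₖaₖ − mₖ, dₖ₊₁ = (n − mₖ₊₁²)/dₖ, aₖ₊₁ = ⌊(a₀+mₖ₊₁)/dₖ₊₁⌋:
  k=1: m=11, d=11, a=2
  k=2: m=11, d=1, a=22
d=1 and a=2a₀=22 at k=2, so the next step gives (m, d) = (11, 11) again — its k=1 value — and the period has length 2.

[11; 2, 22]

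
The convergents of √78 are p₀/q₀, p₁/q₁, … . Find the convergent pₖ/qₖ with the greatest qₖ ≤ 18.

√78 = [8; 1, 4, 1, 16, …] (period length 4).
Convergents:
  p_0/q_0 = 8/1
  p_1/q_1 = 9/1
  p_2/q_2 = 44/5
  p_3/q_3 = 53/6
  p_4/q_4 = 892/101
q_3 = 6 ≤ 18 < 101 = q_4, so the answer is 53/6.

53/6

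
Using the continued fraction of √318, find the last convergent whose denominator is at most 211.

√318 = [17; 1, 4, 1, 34, …] (period length 4).
Convergents:
  p_0/q_0 = 17/1
  p_1/q_1 = 18/1
  p_2/q_2 = 89/5
  p_3/q_3 = 107/6
  p_4/q_4 = 3727/209
  p_5/q_5 = 3834/215
q_4 = 209 ≤ 211 < 215 = q_5, so the answer is 3727/209.

3727/209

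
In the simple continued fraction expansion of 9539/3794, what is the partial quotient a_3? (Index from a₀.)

17

9539 = 2·3794 + 1951   →  a_0 = 2
3794 = 1·1951 + 1843   →  a_1 = 1
1951 = 1·1843 + 108   →  a_2 = 1
1843 = 17·108 + 7   →  a_3 = 17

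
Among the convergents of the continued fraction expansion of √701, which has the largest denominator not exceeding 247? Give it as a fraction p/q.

5613/212

√701 = [26; 2, 10, 10, 2, 52, …] (period length 5).
Convergents:
  p_0/q_0 = 26/1
  p_1/q_1 = 53/2
  p_2/q_2 = 556/21
  p_3/q_3 = 5613/212
  p_4/q_4 = 11782/445
q_3 = 212 ≤ 247 < 445 = q_4, so the answer is 5613/212.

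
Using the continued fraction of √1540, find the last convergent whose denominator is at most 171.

√1540 = [39; 4, 8, 2, 8, 4, 78, …] (period length 6).
Convergents:
  p_0/q_0 = 39/1
  p_1/q_1 = 157/4
  p_2/q_2 = 1295/33
  p_3/q_3 = 2747/70
  p_4/q_4 = 23271/593
q_3 = 70 ≤ 171 < 593 = q_4, so the answer is 2747/70.

2747/70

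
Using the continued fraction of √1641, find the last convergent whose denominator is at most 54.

2147/53

√1641 = [40; 1, 1, 26, 1, 1, 80, …] (period length 6).
Convergents:
  p_0/q_0 = 40/1
  p_1/q_1 = 41/1
  p_2/q_2 = 81/2
  p_3/q_3 = 2147/53
  p_4/q_4 = 2228/55
q_3 = 53 ≤ 54 < 55 = q_4, so the answer is 2147/53.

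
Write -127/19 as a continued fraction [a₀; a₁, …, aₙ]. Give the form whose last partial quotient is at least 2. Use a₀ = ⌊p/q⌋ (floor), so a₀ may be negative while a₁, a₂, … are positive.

[-7; 3, 6]

-127 = -7×19 + 6
19 = 3×6 + 1
6 = 6×1 + 0  (stop)
So -127/19 = [-7; 3, 6].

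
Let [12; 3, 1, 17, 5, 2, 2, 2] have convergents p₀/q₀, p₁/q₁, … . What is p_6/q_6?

Using pₖ = aₖpₖ₋₁ + pₖ₋₂, qₖ = aₖqₖ₋₁ + qₖ₋₂ (with p₋₁=1, p₋₂=0, q₋₁=0, q₋₂=1):
  k=0: a=12, p=12, q=1
  k=1: a=3, p=37, q=3
  k=2: a=1, p=49, q=4
  k=3: a=17, p=870, q=71
  k=4: a=5, p=4399, q=359
  k=5: a=2, p=9668, q=789
  k=6: a=2, p=23735, q=1937

23735/1937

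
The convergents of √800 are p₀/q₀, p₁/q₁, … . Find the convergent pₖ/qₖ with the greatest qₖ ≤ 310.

5572/197

√800 = [28; 3, 1, 1, 13, 1, 1, 3, 56, …] (period length 8).
Convergents:
  p_0/q_0 = 28/1
  p_1/q_1 = 85/3
  p_2/q_2 = 113/4
  p_3/q_3 = 198/7
  p_4/q_4 = 2687/95
  p_5/q_5 = 2885/102
  p_6/q_6 = 5572/197
  p_7/q_7 = 19601/693
q_6 = 197 ≤ 310 < 693 = q_7, so the answer is 5572/197.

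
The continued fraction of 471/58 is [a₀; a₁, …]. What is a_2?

471 = 8·58 + 7   →  a_0 = 8
58 = 8·7 + 2   →  a_1 = 8
7 = 3·2 + 1   →  a_2 = 3

3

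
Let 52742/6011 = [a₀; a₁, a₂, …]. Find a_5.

52742 = 8·6011 + 4654   →  a_0 = 8
6011 = 1·4654 + 1357   →  a_1 = 1
4654 = 3·1357 + 583   →  a_2 = 3
1357 = 2·583 + 191   →  a_3 = 2
583 = 3·191 + 10   →  a_4 = 3
191 = 19·10 + 1   →  a_5 = 19

19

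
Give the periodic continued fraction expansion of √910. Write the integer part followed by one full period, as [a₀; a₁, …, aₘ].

a₀ = ⌊√910⌋ = 30.

[30; 6, 60]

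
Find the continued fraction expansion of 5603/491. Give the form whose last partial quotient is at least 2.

[11; 2, 2, 3, 9, 3]

5603 = 11×491 + 202
491 = 2×202 + 87
202 = 2×87 + 28
87 = 3×28 + 3
28 = 9×3 + 1
3 = 3×1 + 0  (stop)
So 5603/491 = [11; 2, 2, 3, 9, 3].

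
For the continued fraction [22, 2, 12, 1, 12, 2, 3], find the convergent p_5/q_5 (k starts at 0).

Using pₖ = aₖpₖ₋₁ + pₖ₋₂, qₖ = aₖqₖ₋₁ + qₖ₋₂ (with p₋₁=1, p₋₂=0, q₋₁=0, q₋₂=1):
  k=0: a=22, p=22, q=1
  k=1: a=2, p=45, q=2
  k=2: a=12, p=562, q=25
  k=3: a=1, p=607, q=27
  k=4: a=12, p=7846, q=349
  k=5: a=2, p=16299, q=725

16299/725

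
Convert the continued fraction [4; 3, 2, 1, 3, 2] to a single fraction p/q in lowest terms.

Fold from the inside: start with 2/1.
  3 + 1/2 = 7/2
  1 + 2/7 = 9/7
  2 + 7/9 = 25/9
  3 + 9/25 = 84/25
  4 + 25/84 = 361/84

361/84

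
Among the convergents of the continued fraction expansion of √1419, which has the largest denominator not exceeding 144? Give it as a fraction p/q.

√1419 = [37; 1, 2, 37, 2, 1, 74, …] (period length 6).
Convergents:
  p_0/q_0 = 37/1
  p_1/q_1 = 38/1
  p_2/q_2 = 113/3
  p_3/q_3 = 4219/112
  p_4/q_4 = 8551/227
q_3 = 112 ≤ 144 < 227 = q_4, so the answer is 4219/112.

4219/112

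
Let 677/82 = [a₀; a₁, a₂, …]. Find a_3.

677 = 8·82 + 21   →  a_0 = 8
82 = 3·21 + 19   →  a_1 = 3
21 = 1·19 + 2   →  a_2 = 1
19 = 9·2 + 1   →  a_3 = 9

9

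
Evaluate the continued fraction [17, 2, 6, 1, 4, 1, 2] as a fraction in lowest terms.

Using pₖ = aₖpₖ₋₁ + pₖ₋₂ and qₖ = aₖqₖ₋₁ + qₖ₋₂:
  k=0: a=17, p=17, q=1
  k=1: a=2, p=35, q=2
  k=2: a=6, p=227, q=13
  k=3: a=1, p=262, q=15
  k=4: a=4, p=1275, q=73
  k=5: a=1, p=1537, q=88
  k=6: a=2, p=4349, q=249

4349/249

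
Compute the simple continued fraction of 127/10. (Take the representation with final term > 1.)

[12; 1, 2, 3]

127 = 12·10 + 7
10 = 1·7 + 3
7 = 2·3 + 1
3 = 3·1 + 0  (stop)
So 127/10 = [12; 1, 2, 3].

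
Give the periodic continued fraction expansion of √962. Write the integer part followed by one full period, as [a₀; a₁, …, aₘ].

[31; 62]

a₀ = ⌊√962⌋ = 31.
With m₀=0, d₀=1 and mₖ₊₁ = dₖaₖ − mₖ, dₖ₊₁ = (n − mₖ₊₁²)/dₖ, aₖ₊₁ = ⌊(a₀+mₖ₊₁)/dₖ₊₁⌋:
  k=1: m=31, d=1, a=62
d=1 and a=2a₀=62 at k=1, so the next step gives (m, d) = (31, 1) again — its k=1 value — and the period has length 1.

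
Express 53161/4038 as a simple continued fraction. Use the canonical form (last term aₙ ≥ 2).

[13; 6, 18, 1, 1, 8, 2]

53161 = 13×4038 + 667
4038 = 6×667 + 36
667 = 18×36 + 19
36 = 1×19 + 17
19 = 1×17 + 2
17 = 8×2 + 1
2 = 2×1 + 0  (stop)
So 53161/4038 = [13; 6, 18, 1, 1, 8, 2].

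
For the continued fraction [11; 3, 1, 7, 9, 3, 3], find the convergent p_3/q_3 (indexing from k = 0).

349/31

Using pₖ = aₖpₖ₋₁ + pₖ₋₂, qₖ = aₖqₖ₋₁ + qₖ₋₂ (with p₋₁=1, p₋₂=0, q₋₁=0, q₋₂=1):
  k=0: a=11, p=11, q=1
  k=1: a=3, p=34, q=3
  k=2: a=1, p=45, q=4
  k=3: a=7, p=349, q=31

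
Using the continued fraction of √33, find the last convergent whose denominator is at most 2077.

√33 = [5; 1, 2, 1, 10, …] (period length 4).
Convergents:
  p_0/q_0 = 5/1
  p_1/q_1 = 6/1
  p_2/q_2 = 17/3
  p_3/q_3 = 23/4
  p_4/q_4 = 247/43
  p_5/q_5 = 270/47
  p_6/q_6 = 787/137
  p_7/q_7 = 1057/184
  p_8/q_8 = 11357/1977
  p_9/q_9 = 12414/2161
q_8 = 1977 ≤ 2077 < 2161 = q_9, so the answer is 11357/1977.

11357/1977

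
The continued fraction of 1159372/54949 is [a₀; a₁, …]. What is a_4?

1159372 = 21·54949 + 5443   →  a_0 = 21
54949 = 10·5443 + 519   →  a_1 = 10
5443 = 10·519 + 253   →  a_2 = 10
519 = 2·253 + 13   →  a_3 = 2
253 = 19·13 + 6   →  a_4 = 19

19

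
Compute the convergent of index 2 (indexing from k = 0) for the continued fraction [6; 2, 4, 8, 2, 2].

58/9

Using pₖ = aₖpₖ₋₁ + pₖ₋₂, qₖ = aₖqₖ₋₁ + qₖ₋₂ (with p₋₁=1, p₋₂=0, q₋₁=0, q₋₂=1):
  k=0: a=6, p=6, q=1
  k=1: a=2, p=13, q=2
  k=2: a=4, p=58, q=9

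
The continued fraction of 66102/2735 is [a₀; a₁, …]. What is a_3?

66102 = 24·2735 + 462   →  a_0 = 24
2735 = 5·462 + 425   →  a_1 = 5
462 = 1·425 + 37   →  a_2 = 1
425 = 11·37 + 18   →  a_3 = 11

11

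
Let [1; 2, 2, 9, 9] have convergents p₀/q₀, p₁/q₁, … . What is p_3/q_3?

Using pₖ = aₖpₖ₋₁ + pₖ₋₂, qₖ = aₖqₖ₋₁ + qₖ₋₂ (with p₋₁=1, p₋₂=0, q₋₁=0, q₋₂=1):
  k=0: a=1, p=1, q=1
  k=1: a=2, p=3, q=2
  k=2: a=2, p=7, q=5
  k=3: a=9, p=66, q=47

66/47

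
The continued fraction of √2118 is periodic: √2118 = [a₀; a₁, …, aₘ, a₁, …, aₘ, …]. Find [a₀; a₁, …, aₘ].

a₀ = ⌊√2118⌋ = 46.
With m₀=0, d₀=1 and mₖ₊₁ = dₖaₖ − mₖ, dₖ₊₁ = (n − mₖ₊₁²)/dₖ, aₖ₊₁ = ⌊(a₀+mₖ₊₁)/dₖ₊₁⌋:
  k=1: m=46, d=2, a=46
  k=2: m=46, d=1, a=92
d=1 and a=2a₀=92 at k=2, so the next step gives (m, d) = (46, 2) again — its k=1 value — and the period has length 2.

[46; 46, 92]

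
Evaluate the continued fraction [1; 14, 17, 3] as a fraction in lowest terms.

Using pₖ = aₖpₖ₋₁ + pₖ₋₂ and qₖ = aₖqₖ₋₁ + qₖ₋₂:
  k=0: a=1, p=1, q=1
  k=1: a=14, p=15, q=14
  k=2: a=17, p=256, q=239
  k=3: a=3, p=783, q=731

783/731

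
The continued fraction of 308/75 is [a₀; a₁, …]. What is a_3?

308 = 4·75 + 8   →  a_0 = 4
75 = 9·8 + 3   →  a_1 = 9
8 = 2·3 + 2   →  a_2 = 2
3 = 1·2 + 1   →  a_3 = 1

1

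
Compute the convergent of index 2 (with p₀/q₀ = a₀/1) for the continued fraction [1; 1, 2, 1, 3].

5/3

Using pₖ = aₖpₖ₋₁ + pₖ₋₂, qₖ = aₖqₖ₋₁ + qₖ₋₂ (with p₋₁=1, p₋₂=0, q₋₁=0, q₋₂=1):
  k=0: a=1, p=1, q=1
  k=1: a=1, p=2, q=1
  k=2: a=2, p=5, q=3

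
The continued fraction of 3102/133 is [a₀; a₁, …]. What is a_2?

3102 = 23·133 + 43   →  a_0 = 23
133 = 3·43 + 4   →  a_1 = 3
43 = 10·4 + 3   →  a_2 = 10

10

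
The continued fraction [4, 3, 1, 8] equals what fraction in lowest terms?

149/35

Using pₖ = aₖpₖ₋₁ + pₖ₋₂ and qₖ = aₖqₖ₋₁ + qₖ₋₂:
  k=0: a=4, p=4, q=1
  k=1: a=3, p=13, q=3
  k=2: a=1, p=17, q=4
  k=3: a=8, p=149, q=35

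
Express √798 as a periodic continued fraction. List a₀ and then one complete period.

[28; 4, 56]

a₀ = ⌊√798⌋ = 28.
With m₀=0, d₀=1 and mₖ₊₁ = dₖaₖ − mₖ, dₖ₊₁ = (n − mₖ₊₁²)/dₖ, aₖ₊₁ = ⌊(a₀+mₖ₊₁)/dₖ₊₁⌋:
  k=1: m=28, d=14, a=4
  k=2: m=28, d=1, a=56
d=1 and a=2a₀=56 at k=2, so the next step gives (m, d) = (28, 14) again — its k=1 value — and the period has length 2.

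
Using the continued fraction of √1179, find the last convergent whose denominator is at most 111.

√1179 = [34; 2, 1, 33, 1, 2, 68, …] (period length 6).
Convergents:
  p_0/q_0 = 34/1
  p_1/q_1 = 69/2
  p_2/q_2 = 103/3
  p_3/q_3 = 3468/101
  p_4/q_4 = 3571/104
  p_5/q_5 = 10610/309
q_4 = 104 ≤ 111 < 309 = q_5, so the answer is 3571/104.

3571/104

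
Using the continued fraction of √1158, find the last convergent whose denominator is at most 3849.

78710/2313

√1158 = [34; 34, 68, …] (period length 2).
Convergents:
  p_0/q_0 = 34/1
  p_1/q_1 = 1157/34
  p_2/q_2 = 78710/2313
  p_3/q_3 = 2677297/78676
q_2 = 2313 ≤ 3849 < 78676 = q_3, so the answer is 78710/2313.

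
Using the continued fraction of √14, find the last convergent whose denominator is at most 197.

449/120

√14 = [3; 1, 2, 1, 6, …] (period length 4).
Convergents:
  p_0/q_0 = 3/1
  p_1/q_1 = 4/1
  p_2/q_2 = 11/3
  p_3/q_3 = 15/4
  p_4/q_4 = 101/27
  p_5/q_5 = 116/31
  p_6/q_6 = 333/89
  p_7/q_7 = 449/120
  p_8/q_8 = 3027/809
q_7 = 120 ≤ 197 < 809 = q_8, so the answer is 449/120.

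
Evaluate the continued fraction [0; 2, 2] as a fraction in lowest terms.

Using pₖ = aₖpₖ₋₁ + pₖ₋₂ and qₖ = aₖqₖ₋₁ + qₖ₋₂:
  k=0: a=0, p=0, q=1
  k=1: a=2, p=1, q=2
  k=2: a=2, p=2, q=5

2/5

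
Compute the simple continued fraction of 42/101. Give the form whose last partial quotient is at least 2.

[0; 2, 2, 2, 8]

42 = 0×101 + 42
101 = 2×42 + 17
42 = 2×17 + 8
17 = 2×8 + 1
8 = 8×1 + 0  (stop)
So 42/101 = [0; 2, 2, 2, 8].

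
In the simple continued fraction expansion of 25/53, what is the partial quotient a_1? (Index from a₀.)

25 = 0·53 + 25   →  a_0 = 0
53 = 2·25 + 3   →  a_1 = 2

2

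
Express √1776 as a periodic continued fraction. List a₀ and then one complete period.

a₀ = ⌊√1776⌋ = 42.

[42; 7, 84]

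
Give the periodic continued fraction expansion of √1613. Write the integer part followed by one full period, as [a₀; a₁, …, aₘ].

[40; 6, 6, 80]

a₀ = ⌊√1613⌋ = 40.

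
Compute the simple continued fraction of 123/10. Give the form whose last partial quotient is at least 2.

[12; 3, 3]

123 = 12·10 + 3
10 = 3·3 + 1
3 = 3·1 + 0  (stop)
So 123/10 = [12; 3, 3].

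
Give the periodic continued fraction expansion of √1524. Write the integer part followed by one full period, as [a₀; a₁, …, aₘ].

a₀ = ⌊√1524⌋ = 39.
With m₀=0, d₀=1 and mₖ₊₁ = dₖaₖ − mₖ, dₖ₊₁ = (n − mₖ₊₁²)/dₖ, aₖ₊₁ = ⌊(a₀+mₖ₊₁)/dₖ₊₁⌋:
  k=1: m=39, d=3, a=26
  k=2: m=39, d=1, a=78
d=1 and a=2a₀=78 at k=2, so the next step gives (m, d) = (39, 3) again — its k=1 value — and the period has length 2.

[39; 26, 78]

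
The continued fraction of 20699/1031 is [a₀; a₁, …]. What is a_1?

20699 = 20·1031 + 79   →  a_0 = 20
1031 = 13·79 + 4   →  a_1 = 13

13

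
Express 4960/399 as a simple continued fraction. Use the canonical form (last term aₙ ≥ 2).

4960 = 12*399 + 172
399 = 2*172 + 55
172 = 3*55 + 7
55 = 7*7 + 6
7 = 1*6 + 1
6 = 6*1 + 0  (stop)
So 4960/399 = [12; 2, 3, 7, 1, 6].

[12; 2, 3, 7, 1, 6]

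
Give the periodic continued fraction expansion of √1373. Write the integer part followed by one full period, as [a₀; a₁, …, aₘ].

[37; 18, 1, 1, 18, 74]

a₀ = ⌊√1373⌋ = 37.
With m₀=0, d₀=1 and mₖ₊₁ = dₖaₖ − mₖ, dₖ₊₁ = (n − mₖ₊₁²)/dₖ, aₖ₊₁ = ⌊(a₀+mₖ₊₁)/dₖ₊₁⌋:
  k=1: m=37, d=4, a=18
  k=2: m=35, d=37, a=1
  k=3: m=2, d=37, a=1
  k=4: m=35, d=4, a=18
  k=5: m=37, d=1, a=74
d=1 and a=2a₀=74 at k=5, so the next step gives (m, d) = (37, 4) again — its k=1 value — and the period has length 5.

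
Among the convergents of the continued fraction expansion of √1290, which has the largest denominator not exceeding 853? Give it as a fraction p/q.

30565/851

√1290 = [35; 1, 10, 1, 70, …] (period length 4).
Convergents:
  p_0/q_0 = 35/1
  p_1/q_1 = 36/1
  p_2/q_2 = 395/11
  p_3/q_3 = 431/12
  p_4/q_4 = 30565/851
  p_5/q_5 = 30996/863
q_4 = 851 ≤ 853 < 863 = q_5, so the answer is 30565/851.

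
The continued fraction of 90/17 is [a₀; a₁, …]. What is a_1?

90 = 5·17 + 5   →  a_0 = 5
17 = 3·5 + 2   →  a_1 = 3

3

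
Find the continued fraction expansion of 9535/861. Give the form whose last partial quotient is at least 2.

9535 = 11*861 + 64
861 = 13*64 + 29
64 = 2*29 + 6
29 = 4*6 + 5
6 = 1*5 + 1
5 = 5*1 + 0  (stop)
So 9535/861 = [11; 13, 2, 4, 1, 5].

[11; 13, 2, 4, 1, 5]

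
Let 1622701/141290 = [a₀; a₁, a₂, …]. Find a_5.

1622701 = 11·141290 + 68511   →  a_0 = 11
141290 = 2·68511 + 4268   →  a_1 = 2
68511 = 16·4268 + 223   →  a_2 = 16
4268 = 19·223 + 31   →  a_3 = 19
223 = 7·31 + 6   →  a_4 = 7
31 = 5·6 + 1   →  a_5 = 5

5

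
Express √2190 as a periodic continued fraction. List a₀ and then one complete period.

a₀ = ⌊√2190⌋ = 46.
With m₀=0, d₀=1 and mₖ₊₁ = dₖaₖ − mₖ, dₖ₊₁ = (n − mₖ₊₁²)/dₖ, aₖ₊₁ = ⌊(a₀+mₖ₊₁)/dₖ₊₁⌋:
  k=1: m=46, d=74, a=1
  k=2: m=28, d=19, a=3
  k=3: m=29, d=71, a=1
  k=4: m=42, d=6, a=14
  k=5: m=42, d=71, a=1
  k=6: m=29, d=19, a=3
  k=7: m=28, d=74, a=1
  k=8: m=46, d=1, a=92
d=1 and a=2a₀=92 at k=8, so the next step gives (m, d) = (46, 74) again — its k=1 value — and the period has length 8.

[46; 1, 3, 1, 14, 1, 3, 1, 92]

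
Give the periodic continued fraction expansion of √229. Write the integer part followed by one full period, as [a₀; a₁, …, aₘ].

a₀ = ⌊√229⌋ = 15.
With m₀=0, d₀=1 and mₖ₊₁ = dₖaₖ − mₖ, dₖ₊₁ = (n − mₖ₊₁²)/dₖ, aₖ₊₁ = ⌊(a₀+mₖ₊₁)/dₖ₊₁⌋:
  k=1: m=15, d=4, a=7
  k=2: m=13, d=15, a=1
  k=3: m=2, d=15, a=1
  k=4: m=13, d=4, a=7
  k=5: m=15, d=1, a=30
d=1 and a=2a₀=30 at k=5, so the next step gives (m, d) = (15, 4) again — its k=1 value — and the period has length 5.

[15; 7, 1, 1, 7, 30]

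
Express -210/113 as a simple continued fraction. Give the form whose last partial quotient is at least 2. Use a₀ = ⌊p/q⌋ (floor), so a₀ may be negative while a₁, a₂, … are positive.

-210 = -2×113 + 16
113 = 7×16 + 1
16 = 16×1 + 0  (stop)
So -210/113 = [-2; 7, 16].

[-2; 7, 16]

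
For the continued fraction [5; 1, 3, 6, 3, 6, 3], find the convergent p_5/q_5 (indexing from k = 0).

Using pₖ = aₖpₖ₋₁ + pₖ₋₂, qₖ = aₖqₖ₋₁ + qₖ₋₂ (with p₋₁=1, p₋₂=0, q₋₁=0, q₋₂=1):
  k=0: a=5, p=5, q=1
  k=1: a=1, p=6, q=1
  k=2: a=3, p=23, q=4
  k=3: a=6, p=144, q=25
  k=4: a=3, p=455, q=79
  k=5: a=6, p=2874, q=499

2874/499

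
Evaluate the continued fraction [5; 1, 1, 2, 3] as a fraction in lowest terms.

Fold from the inside: start with 3/1.
  2 + 1/3 = 7/3
  1 + 3/7 = 10/7
  1 + 7/10 = 17/10
  5 + 10/17 = 95/17

95/17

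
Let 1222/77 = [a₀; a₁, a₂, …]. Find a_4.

1222 = 15·77 + 67   →  a_0 = 15
77 = 1·67 + 10   →  a_1 = 1
67 = 6·10 + 7   →  a_2 = 6
10 = 1·7 + 3   →  a_3 = 1
7 = 2·3 + 1   →  a_4 = 2

2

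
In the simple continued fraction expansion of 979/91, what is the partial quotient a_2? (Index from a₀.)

979 = 10·91 + 69   →  a_0 = 10
91 = 1·69 + 22   →  a_1 = 1
69 = 3·22 + 3   →  a_2 = 3

3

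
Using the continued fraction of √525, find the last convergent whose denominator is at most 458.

√525 = [22; 1, 10, 2, 10, 1, 44, …] (period length 6).
Convergents:
  p_0/q_0 = 22/1
  p_1/q_1 = 23/1
  p_2/q_2 = 252/11
  p_3/q_3 = 527/23
  p_4/q_4 = 5522/241
  p_5/q_5 = 6049/264
  p_6/q_6 = 271678/11857
q_5 = 264 ≤ 458 < 11857 = q_6, so the answer is 6049/264.

6049/264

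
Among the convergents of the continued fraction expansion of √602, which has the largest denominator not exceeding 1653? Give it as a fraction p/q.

34031/1387

√602 = [24; 1, 1, 6, 1, 1, 48, …] (period length 6).
Convergents:
  p_0/q_0 = 24/1
  p_1/q_1 = 25/1
  p_2/q_2 = 49/2
  p_3/q_3 = 319/13
  p_4/q_4 = 368/15
  p_5/q_5 = 687/28
  p_6/q_6 = 33344/1359
  p_7/q_7 = 34031/1387
  p_8/q_8 = 67375/2746
q_7 = 1387 ≤ 1653 < 2746 = q_8, so the answer is 34031/1387.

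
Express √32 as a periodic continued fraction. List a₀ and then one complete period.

a₀ = ⌊√32⌋ = 5.

[5; 1, 1, 1, 10]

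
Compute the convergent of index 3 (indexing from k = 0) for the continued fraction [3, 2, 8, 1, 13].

66/19

Using pₖ = aₖpₖ₋₁ + pₖ₋₂, qₖ = aₖqₖ₋₁ + qₖ₋₂ (with p₋₁=1, p₋₂=0, q₋₁=0, q₋₂=1):
  k=0: a=3, p=3, q=1
  k=1: a=2, p=7, q=2
  k=2: a=8, p=59, q=17
  k=3: a=1, p=66, q=19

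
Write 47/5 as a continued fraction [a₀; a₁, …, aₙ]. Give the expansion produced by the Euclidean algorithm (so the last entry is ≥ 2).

[9; 2, 2]

47 = 9·5 + 2
5 = 2·2 + 1
2 = 2·1 + 0  (stop)
So 47/5 = [9; 2, 2].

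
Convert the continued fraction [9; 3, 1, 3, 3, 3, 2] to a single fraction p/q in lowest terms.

Using pₖ = aₖpₖ₋₁ + pₖ₋₂ and qₖ = aₖqₖ₋₁ + qₖ₋₂:
  k=0: a=9, p=9, q=1
  k=1: a=3, p=28, q=3
  k=2: a=1, p=37, q=4
  k=3: a=3, p=139, q=15
  k=4: a=3, p=454, q=49
  k=5: a=3, p=1501, q=162
  k=6: a=2, p=3456, q=373

3456/373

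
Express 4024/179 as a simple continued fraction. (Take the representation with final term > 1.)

4024 = 22×179 + 86
179 = 2×86 + 7
86 = 12×7 + 2
7 = 3×2 + 1
2 = 2×1 + 0  (stop)
So 4024/179 = [22; 2, 12, 3, 2].

[22; 2, 12, 3, 2]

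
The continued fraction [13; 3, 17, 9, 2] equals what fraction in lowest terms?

13247/994

Fold from the inside: start with 2/1.
  9 + 1/2 = 19/2
  17 + 2/19 = 325/19
  3 + 19/325 = 994/325
  13 + 325/994 = 13247/994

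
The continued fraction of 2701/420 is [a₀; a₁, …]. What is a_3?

2701 = 6·420 + 181   →  a_0 = 6
420 = 2·181 + 58   →  a_1 = 2
181 = 3·58 + 7   →  a_2 = 3
58 = 8·7 + 2   →  a_3 = 8

8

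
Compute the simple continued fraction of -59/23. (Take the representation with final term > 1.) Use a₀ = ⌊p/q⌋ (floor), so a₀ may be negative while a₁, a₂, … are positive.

[-3; 2, 3, 3]

-59 = -3×23 + 10
23 = 2×10 + 3
10 = 3×3 + 1
3 = 3×1 + 0  (stop)
So -59/23 = [-3; 2, 3, 3].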